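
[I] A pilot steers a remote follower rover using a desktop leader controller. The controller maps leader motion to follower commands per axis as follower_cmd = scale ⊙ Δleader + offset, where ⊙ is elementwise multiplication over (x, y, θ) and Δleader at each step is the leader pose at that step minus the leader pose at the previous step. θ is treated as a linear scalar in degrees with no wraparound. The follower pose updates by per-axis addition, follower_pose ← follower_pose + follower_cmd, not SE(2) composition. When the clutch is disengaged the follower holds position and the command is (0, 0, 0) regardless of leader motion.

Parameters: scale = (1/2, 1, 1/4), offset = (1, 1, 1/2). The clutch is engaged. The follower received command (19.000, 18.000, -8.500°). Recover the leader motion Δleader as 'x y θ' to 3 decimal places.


36.000 17.000 -36.000

axis x: (19.000 − 1) / (1/2) = 36.000
axis y: (18.000 − 1) / (1) = 17.000
axis θ: (-8.500 − 1/2) / (1/4) = -36.000


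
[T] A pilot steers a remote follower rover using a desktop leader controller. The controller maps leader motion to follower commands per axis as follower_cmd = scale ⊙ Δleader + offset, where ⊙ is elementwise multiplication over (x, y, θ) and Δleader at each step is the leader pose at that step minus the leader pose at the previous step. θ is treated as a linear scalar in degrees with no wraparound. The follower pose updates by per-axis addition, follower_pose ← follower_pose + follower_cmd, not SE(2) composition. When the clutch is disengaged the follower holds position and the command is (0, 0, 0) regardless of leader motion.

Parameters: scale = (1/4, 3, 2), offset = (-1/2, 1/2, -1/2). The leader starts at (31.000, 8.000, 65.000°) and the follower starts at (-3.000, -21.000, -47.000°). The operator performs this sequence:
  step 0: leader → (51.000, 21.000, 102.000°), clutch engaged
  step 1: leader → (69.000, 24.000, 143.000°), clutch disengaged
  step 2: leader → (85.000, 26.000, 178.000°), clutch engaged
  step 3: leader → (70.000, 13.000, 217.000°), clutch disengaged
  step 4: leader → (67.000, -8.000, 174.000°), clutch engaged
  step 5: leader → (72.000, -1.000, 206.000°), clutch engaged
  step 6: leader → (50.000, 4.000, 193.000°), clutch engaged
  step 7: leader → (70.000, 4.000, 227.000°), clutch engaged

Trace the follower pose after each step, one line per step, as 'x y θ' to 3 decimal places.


step 0: Δleader=(20.000, 13.000, 37.000°), engaged; cmd=(4.500, 39.500, 73.500°) → follower=(1.500, 18.500, 26.500°)
step 1: Δleader=(18.000, 3.000, 41.000°), disengaged; cmd=(0,0,0) → follower holds at (1.500, 18.500, 26.500°)
step 2: Δleader=(16.000, 2.000, 35.000°), engaged; cmd=(3.500, 6.500, 69.500°) → follower=(5.000, 25.000, 96.000°)
step 3: Δleader=(-15.000, -13.000, 39.000°), disengaged; cmd=(0,0,0) → follower holds at (5.000, 25.000, 96.000°)
step 4: Δleader=(-3.000, -21.000, -43.000°), engaged; cmd=(-1.250, -62.500, -86.500°) → follower=(3.750, -37.500, 9.500°)
step 5: Δleader=(5.000, 7.000, 32.000°), engaged; cmd=(0.750, 21.500, 63.500°) → follower=(4.500, -16.000, 73.000°)
step 6: Δleader=(-22.000, 5.000, -13.000°), engaged; cmd=(-6.000, 15.500, -26.500°) → follower=(-1.500, -0.500, 46.500°)
step 7: Δleader=(20.000, 0.000, 34.000°), engaged; cmd=(4.500, 0.500, 67.500°) → follower=(3.000, 0.000, 114.000°)

1.500 18.500 26.500
1.500 18.500 26.500
5.000 25.000 96.000
5.000 25.000 96.000
3.750 -37.500 9.500
4.500 -16.000 73.000
-1.500 -0.500 46.500
3.000 0.000 114.000


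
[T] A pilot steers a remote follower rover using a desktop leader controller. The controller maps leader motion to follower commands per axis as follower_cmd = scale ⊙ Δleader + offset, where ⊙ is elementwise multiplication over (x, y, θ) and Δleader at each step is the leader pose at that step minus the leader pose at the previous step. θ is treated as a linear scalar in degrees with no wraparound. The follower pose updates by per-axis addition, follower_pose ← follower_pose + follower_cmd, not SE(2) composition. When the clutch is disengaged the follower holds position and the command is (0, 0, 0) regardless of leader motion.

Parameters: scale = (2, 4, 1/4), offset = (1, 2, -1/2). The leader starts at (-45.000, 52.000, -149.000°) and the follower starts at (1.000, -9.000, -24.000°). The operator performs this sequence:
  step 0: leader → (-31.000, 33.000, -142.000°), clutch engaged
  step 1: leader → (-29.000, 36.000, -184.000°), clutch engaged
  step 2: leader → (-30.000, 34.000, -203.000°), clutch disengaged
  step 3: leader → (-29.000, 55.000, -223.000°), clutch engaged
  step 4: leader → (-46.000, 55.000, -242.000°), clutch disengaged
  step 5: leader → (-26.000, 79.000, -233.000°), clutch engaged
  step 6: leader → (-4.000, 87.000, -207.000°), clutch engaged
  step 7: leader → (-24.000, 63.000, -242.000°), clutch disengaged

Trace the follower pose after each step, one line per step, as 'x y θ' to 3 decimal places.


step 0: Δleader=(14.000, -19.000, 7.000°), engaged; cmd=(29.000, -74.000, 1.250°) → follower=(30.000, -83.000, -22.750°)
step 1: Δleader=(2.000, 3.000, -42.000°), engaged; cmd=(5.000, 14.000, -11.000°) → follower=(35.000, -69.000, -33.750°)
step 2: Δleader=(-1.000, -2.000, -19.000°), disengaged; cmd=(0,0,0) → follower holds at (35.000, -69.000, -33.750°)
step 3: Δleader=(1.000, 21.000, -20.000°), engaged; cmd=(3.000, 86.000, -5.500°) → follower=(38.000, 17.000, -39.250°)
step 4: Δleader=(-17.000, 0.000, -19.000°), disengaged; cmd=(0,0,0) → follower holds at (38.000, 17.000, -39.250°)
step 5: Δleader=(20.000, 24.000, 9.000°), engaged; cmd=(41.000, 98.000, 1.750°) → follower=(79.000, 115.000, -37.500°)
step 6: Δleader=(22.000, 8.000, 26.000°), engaged; cmd=(45.000, 34.000, 6.000°) → follower=(124.000, 149.000, -31.500°)
step 7: Δleader=(-20.000, -24.000, -35.000°), disengaged; cmd=(0,0,0) → follower holds at (124.000, 149.000, -31.500°)

30.000 -83.000 -22.750
35.000 -69.000 -33.750
35.000 -69.000 -33.750
38.000 17.000 -39.250
38.000 17.000 -39.250
79.000 115.000 -37.500
124.000 149.000 -31.500
124.000 149.000 -31.500


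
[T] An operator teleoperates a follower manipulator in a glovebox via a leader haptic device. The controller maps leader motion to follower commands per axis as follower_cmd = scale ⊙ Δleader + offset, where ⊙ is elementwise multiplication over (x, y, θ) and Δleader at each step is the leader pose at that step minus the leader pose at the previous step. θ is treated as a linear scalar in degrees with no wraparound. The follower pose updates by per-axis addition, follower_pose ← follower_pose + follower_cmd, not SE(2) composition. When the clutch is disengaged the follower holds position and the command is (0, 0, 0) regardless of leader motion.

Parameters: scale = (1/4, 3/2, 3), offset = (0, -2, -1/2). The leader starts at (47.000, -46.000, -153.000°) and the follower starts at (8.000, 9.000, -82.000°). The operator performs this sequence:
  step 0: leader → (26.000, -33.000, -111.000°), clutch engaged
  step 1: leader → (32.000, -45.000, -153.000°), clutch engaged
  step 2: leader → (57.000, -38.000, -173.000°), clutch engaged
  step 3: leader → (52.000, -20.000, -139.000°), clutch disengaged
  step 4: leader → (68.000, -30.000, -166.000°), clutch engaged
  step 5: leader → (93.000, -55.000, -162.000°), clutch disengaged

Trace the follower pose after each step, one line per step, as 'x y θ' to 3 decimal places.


2.750 26.500 43.500
4.250 6.500 -83.000
10.500 15.000 -143.500
10.500 15.000 -143.500
14.500 -2.000 -225.000
14.500 -2.000 -225.000

step 0: Δleader=(-21.000, 13.000, 42.000°), engaged; cmd=(-5.250, 17.500, 125.500°) → follower=(2.750, 26.500, 43.500°)
step 1: Δleader=(6.000, -12.000, -42.000°), engaged; cmd=(1.500, -20.000, -126.500°) → follower=(4.250, 6.500, -83.000°)
step 2: Δleader=(25.000, 7.000, -20.000°), engaged; cmd=(6.250, 8.500, -60.500°) → follower=(10.500, 15.000, -143.500°)
step 3: Δleader=(-5.000, 18.000, 34.000°), disengaged; cmd=(0,0,0) → follower holds at (10.500, 15.000, -143.500°)
step 4: Δleader=(16.000, -10.000, -27.000°), engaged; cmd=(4.000, -17.000, -81.500°) → follower=(14.500, -2.000, -225.000°)
step 5: Δleader=(25.000, -25.000, 4.000°), disengaged; cmd=(0,0,0) → follower holds at (14.500, -2.000, -225.000°)


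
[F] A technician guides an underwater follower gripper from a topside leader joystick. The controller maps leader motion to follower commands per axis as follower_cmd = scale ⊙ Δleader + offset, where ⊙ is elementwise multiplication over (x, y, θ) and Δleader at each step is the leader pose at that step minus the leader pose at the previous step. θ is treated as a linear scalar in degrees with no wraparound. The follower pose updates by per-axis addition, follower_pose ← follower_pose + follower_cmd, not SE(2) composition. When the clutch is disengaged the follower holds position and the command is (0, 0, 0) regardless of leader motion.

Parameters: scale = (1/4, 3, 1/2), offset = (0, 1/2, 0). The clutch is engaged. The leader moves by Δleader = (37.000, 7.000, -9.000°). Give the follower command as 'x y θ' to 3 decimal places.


9.250 21.500 -4.500

axis x: 1/4·37.000 + 0 = 9.250
axis y: 3·7.000 + 1/2 = 21.500
axis θ: 1/2·-9.000 + 0 = -4.500


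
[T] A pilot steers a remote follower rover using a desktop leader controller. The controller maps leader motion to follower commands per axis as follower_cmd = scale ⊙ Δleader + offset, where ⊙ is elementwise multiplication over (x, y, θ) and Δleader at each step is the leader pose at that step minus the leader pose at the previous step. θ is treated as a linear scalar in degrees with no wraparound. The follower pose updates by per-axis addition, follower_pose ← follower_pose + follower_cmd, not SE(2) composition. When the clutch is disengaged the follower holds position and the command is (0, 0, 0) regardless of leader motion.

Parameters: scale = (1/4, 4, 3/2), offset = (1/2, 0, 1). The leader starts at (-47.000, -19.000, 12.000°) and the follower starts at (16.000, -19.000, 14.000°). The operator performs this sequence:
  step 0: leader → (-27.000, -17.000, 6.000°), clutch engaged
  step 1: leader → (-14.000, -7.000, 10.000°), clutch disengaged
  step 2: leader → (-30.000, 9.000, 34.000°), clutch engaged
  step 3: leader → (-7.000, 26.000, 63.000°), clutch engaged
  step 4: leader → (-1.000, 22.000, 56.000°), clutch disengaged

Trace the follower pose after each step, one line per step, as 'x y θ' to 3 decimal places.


21.500 -11.000 6.000
21.500 -11.000 6.000
18.000 53.000 43.000
24.250 121.000 87.500
24.250 121.000 87.500

step 0: Δleader=(20.000, 2.000, -6.000°), engaged; cmd=(5.500, 8.000, -8.000°) → follower=(21.500, -11.000, 6.000°)
step 1: Δleader=(13.000, 10.000, 4.000°), disengaged; cmd=(0,0,0) → follower holds at (21.500, -11.000, 6.000°)
step 2: Δleader=(-16.000, 16.000, 24.000°), engaged; cmd=(-3.500, 64.000, 37.000°) → follower=(18.000, 53.000, 43.000°)
step 3: Δleader=(23.000, 17.000, 29.000°), engaged; cmd=(6.250, 68.000, 44.500°) → follower=(24.250, 121.000, 87.500°)
step 4: Δleader=(6.000, -4.000, -7.000°), disengaged; cmd=(0,0,0) → follower holds at (24.250, 121.000, 87.500°)


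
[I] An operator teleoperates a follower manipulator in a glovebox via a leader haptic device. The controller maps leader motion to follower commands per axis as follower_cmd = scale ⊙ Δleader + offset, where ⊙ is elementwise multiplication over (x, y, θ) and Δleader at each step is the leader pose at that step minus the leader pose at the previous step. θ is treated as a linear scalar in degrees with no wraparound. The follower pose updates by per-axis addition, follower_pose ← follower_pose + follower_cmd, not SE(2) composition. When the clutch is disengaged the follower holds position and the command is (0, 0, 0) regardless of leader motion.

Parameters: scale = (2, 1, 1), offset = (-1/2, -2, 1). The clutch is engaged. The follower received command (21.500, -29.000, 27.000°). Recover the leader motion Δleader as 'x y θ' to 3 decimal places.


11.000 -27.000 26.000

axis x: (21.500 − -1/2) / (2) = 11.000
axis y: (-29.000 − -2) / (1) = -27.000
axis θ: (27.000 − 1) / (1) = 26.000


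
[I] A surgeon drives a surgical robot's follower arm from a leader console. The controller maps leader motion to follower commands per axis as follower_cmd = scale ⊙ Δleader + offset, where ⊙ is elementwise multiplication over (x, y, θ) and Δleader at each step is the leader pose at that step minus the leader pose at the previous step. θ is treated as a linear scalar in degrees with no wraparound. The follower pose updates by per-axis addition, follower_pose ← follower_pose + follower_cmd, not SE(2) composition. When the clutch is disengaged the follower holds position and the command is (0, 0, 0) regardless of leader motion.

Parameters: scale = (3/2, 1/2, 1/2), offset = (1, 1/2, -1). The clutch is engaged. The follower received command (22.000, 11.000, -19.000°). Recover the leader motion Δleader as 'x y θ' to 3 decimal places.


axis x: (22.000 − 1) / (3/2) = 14.000
axis y: (11.000 − 1/2) / (1/2) = 21.000
axis θ: (-19.000 − -1) / (1/2) = -36.000

14.000 21.000 -36.000


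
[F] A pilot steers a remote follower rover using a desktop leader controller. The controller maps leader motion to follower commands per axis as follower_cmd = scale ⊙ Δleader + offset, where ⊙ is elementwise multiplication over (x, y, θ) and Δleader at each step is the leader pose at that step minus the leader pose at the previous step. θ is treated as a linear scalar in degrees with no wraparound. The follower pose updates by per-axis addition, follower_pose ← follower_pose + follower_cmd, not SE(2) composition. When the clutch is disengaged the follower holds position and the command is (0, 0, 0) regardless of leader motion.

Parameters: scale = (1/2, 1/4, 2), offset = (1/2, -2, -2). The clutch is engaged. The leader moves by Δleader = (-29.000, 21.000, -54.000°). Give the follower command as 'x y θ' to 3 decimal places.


axis x: 1/2·-29.000 + 1/2 = -14.000
axis y: 1/4·21.000 + -2 = 3.250
axis θ: 2·-54.000 + -2 = -110.000

-14.000 3.250 -110.000


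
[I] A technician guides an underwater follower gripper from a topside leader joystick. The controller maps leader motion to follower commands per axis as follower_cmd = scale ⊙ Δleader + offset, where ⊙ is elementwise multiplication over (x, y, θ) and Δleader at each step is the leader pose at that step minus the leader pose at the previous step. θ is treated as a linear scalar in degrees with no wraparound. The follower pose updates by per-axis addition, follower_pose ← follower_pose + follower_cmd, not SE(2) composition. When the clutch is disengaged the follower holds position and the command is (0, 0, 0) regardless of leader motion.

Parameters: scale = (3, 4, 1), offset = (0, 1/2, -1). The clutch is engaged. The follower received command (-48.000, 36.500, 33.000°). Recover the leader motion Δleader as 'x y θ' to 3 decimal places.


-16.000 9.000 34.000

axis x: (-48.000 − 0) / (3) = -16.000
axis y: (36.500 − 1/2) / (4) = 9.000
axis θ: (33.000 − -1) / (1) = 34.000


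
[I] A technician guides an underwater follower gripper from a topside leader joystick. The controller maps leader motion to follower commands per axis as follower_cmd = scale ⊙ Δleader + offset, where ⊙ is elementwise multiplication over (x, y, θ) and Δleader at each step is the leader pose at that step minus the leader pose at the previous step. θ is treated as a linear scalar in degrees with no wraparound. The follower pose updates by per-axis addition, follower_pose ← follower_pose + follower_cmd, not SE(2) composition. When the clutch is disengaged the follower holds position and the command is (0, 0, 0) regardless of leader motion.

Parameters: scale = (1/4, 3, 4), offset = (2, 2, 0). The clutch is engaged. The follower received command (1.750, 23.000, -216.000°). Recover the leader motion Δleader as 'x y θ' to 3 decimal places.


axis x: (1.750 − 2) / (1/4) = -1.000
axis y: (23.000 − 2) / (3) = 7.000
axis θ: (-216.000 − 0) / (4) = -54.000

-1.000 7.000 -54.000


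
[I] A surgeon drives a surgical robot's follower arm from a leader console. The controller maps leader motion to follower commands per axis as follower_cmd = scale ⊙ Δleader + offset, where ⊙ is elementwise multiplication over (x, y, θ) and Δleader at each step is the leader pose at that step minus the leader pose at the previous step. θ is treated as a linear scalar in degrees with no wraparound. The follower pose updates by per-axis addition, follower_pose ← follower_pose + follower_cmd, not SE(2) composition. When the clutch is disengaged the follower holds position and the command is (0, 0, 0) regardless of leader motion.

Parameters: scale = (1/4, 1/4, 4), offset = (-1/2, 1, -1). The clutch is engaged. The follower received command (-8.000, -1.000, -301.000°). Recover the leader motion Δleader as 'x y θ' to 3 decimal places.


axis x: (-8.000 − -1/2) / (1/4) = -30.000
axis y: (-1.000 − 1) / (1/4) = -8.000
axis θ: (-301.000 − -1) / (4) = -75.000

-30.000 -8.000 -75.000


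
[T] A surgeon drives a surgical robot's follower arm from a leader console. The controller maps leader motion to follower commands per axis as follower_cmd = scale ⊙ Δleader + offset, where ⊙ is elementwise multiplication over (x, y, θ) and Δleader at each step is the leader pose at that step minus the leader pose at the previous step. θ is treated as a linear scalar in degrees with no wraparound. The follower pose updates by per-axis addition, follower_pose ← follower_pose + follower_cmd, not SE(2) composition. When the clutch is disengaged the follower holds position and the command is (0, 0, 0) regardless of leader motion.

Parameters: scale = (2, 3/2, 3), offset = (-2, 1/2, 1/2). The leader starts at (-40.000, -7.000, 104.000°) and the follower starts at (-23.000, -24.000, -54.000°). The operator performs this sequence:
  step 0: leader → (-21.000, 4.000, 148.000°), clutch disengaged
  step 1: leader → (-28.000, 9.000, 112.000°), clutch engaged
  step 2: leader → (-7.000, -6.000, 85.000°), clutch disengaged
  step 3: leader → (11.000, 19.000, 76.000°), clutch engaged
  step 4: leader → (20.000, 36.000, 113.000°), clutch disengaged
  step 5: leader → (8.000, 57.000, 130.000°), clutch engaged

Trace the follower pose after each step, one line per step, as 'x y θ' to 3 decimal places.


-23.000 -24.000 -54.000
-39.000 -16.000 -161.500
-39.000 -16.000 -161.500
-5.000 22.000 -188.000
-5.000 22.000 -188.000
-31.000 54.000 -136.500

step 0: Δleader=(19.000, 11.000, 44.000°), disengaged; cmd=(0,0,0) → follower holds at (-23.000, -24.000, -54.000°)
step 1: Δleader=(-7.000, 5.000, -36.000°), engaged; cmd=(-16.000, 8.000, -107.500°) → follower=(-39.000, -16.000, -161.500°)
step 2: Δleader=(21.000, -15.000, -27.000°), disengaged; cmd=(0,0,0) → follower holds at (-39.000, -16.000, -161.500°)
step 3: Δleader=(18.000, 25.000, -9.000°), engaged; cmd=(34.000, 38.000, -26.500°) → follower=(-5.000, 22.000, -188.000°)
step 4: Δleader=(9.000, 17.000, 37.000°), disengaged; cmd=(0,0,0) → follower holds at (-5.000, 22.000, -188.000°)
step 5: Δleader=(-12.000, 21.000, 17.000°), engaged; cmd=(-26.000, 32.000, 51.500°) → follower=(-31.000, 54.000, -136.500°)


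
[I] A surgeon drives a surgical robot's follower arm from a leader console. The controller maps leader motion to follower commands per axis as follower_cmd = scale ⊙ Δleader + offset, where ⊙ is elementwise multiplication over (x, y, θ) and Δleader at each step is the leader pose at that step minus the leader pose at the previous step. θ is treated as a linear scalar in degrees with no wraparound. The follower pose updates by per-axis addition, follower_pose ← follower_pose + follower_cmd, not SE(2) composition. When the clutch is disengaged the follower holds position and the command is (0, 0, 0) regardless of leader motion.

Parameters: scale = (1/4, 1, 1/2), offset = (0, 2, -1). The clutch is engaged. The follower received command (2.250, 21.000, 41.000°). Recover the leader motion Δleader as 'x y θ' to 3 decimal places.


9.000 19.000 84.000

axis x: (2.250 − 0) / (1/4) = 9.000
axis y: (21.000 − 2) / (1) = 19.000
axis θ: (41.000 − -1) / (1/2) = 84.000


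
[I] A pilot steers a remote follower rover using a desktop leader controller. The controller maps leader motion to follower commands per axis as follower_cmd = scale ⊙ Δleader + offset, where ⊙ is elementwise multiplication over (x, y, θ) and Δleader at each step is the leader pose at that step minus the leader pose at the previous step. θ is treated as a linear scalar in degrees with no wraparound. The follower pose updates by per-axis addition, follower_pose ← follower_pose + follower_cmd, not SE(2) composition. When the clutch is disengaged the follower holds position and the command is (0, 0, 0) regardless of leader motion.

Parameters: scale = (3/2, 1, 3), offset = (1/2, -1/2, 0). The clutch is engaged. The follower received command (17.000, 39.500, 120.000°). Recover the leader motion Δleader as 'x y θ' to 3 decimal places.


axis x: (17.000 − 1/2) / (3/2) = 11.000
axis y: (39.500 − -1/2) / (1) = 40.000
axis θ: (120.000 − 0) / (3) = 40.000

11.000 40.000 40.000


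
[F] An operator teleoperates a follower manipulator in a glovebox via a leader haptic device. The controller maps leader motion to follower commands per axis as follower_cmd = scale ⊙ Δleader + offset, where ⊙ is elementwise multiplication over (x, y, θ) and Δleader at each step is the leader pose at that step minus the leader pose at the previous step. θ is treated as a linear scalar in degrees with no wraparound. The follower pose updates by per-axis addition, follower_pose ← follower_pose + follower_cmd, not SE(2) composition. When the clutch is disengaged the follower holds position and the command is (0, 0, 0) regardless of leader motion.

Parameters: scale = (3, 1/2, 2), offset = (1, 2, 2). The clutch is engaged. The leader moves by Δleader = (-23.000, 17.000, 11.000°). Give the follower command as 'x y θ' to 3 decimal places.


-68.000 10.500 24.000

axis x: 3·-23.000 + 1 = -68.000
axis y: 1/2·17.000 + 2 = 10.500
axis θ: 2·11.000 + 2 = 24.000


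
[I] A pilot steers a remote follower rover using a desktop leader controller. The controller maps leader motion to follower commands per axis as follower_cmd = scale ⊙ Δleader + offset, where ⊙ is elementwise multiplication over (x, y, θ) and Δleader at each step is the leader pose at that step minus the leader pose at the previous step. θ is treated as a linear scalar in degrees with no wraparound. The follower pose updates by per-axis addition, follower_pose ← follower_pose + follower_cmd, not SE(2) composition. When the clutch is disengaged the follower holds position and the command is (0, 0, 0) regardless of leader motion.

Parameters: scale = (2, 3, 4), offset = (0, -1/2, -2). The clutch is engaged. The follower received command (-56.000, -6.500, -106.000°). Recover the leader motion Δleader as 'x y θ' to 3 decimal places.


axis x: (-56.000 − 0) / (2) = -28.000
axis y: (-6.500 − -1/2) / (3) = -2.000
axis θ: (-106.000 − -2) / (4) = -26.000

-28.000 -2.000 -26.000


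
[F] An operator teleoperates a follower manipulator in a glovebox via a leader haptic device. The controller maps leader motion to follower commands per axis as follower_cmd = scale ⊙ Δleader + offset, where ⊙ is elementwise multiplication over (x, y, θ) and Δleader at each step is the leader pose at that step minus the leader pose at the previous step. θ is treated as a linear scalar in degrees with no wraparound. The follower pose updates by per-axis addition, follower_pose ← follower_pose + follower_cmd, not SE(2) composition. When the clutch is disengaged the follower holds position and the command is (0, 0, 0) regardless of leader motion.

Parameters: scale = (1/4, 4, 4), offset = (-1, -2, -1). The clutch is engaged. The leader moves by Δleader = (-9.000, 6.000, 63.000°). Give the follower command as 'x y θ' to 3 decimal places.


axis x: 1/4·-9.000 + -1 = -3.250
axis y: 4·6.000 + -2 = 22.000
axis θ: 4·63.000 + -1 = 251.000

-3.250 22.000 251.000


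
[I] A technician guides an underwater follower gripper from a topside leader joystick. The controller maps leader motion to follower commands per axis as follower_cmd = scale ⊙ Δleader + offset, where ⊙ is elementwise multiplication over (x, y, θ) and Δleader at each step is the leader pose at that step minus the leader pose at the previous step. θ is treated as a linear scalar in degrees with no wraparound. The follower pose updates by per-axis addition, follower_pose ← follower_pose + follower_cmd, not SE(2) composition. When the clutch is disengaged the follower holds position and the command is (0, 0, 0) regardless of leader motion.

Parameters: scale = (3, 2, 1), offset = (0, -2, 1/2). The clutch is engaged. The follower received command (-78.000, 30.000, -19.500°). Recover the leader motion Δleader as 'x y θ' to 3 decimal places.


-26.000 16.000 -20.000

axis x: (-78.000 − 0) / (3) = -26.000
axis y: (30.000 − -2) / (2) = 16.000
axis θ: (-19.500 − 1/2) / (1) = -20.000


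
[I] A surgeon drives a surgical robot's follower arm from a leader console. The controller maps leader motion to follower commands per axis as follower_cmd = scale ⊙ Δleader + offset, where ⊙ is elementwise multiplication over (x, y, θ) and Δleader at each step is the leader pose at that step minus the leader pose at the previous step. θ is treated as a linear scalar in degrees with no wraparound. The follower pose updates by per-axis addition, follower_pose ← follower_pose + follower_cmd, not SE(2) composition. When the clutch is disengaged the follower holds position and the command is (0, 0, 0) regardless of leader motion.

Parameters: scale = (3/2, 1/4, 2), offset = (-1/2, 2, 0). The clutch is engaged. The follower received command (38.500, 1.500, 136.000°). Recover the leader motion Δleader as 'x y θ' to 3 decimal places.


axis x: (38.500 − -1/2) / (3/2) = 26.000
axis y: (1.500 − 2) / (1/4) = -2.000
axis θ: (136.000 − 0) / (2) = 68.000

26.000 -2.000 68.000


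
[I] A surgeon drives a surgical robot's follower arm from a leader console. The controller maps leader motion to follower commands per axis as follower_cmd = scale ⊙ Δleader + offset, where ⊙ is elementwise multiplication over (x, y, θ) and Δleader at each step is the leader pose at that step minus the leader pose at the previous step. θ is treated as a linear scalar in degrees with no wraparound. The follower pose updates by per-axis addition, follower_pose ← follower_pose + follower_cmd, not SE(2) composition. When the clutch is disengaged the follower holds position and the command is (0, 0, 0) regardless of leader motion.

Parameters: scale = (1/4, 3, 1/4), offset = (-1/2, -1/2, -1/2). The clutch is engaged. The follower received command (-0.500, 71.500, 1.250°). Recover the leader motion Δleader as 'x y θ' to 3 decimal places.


0.000 24.000 7.000

axis x: (-0.500 − -1/2) / (1/4) = 0.000
axis y: (71.500 − -1/2) / (3) = 24.000
axis θ: (1.250 − -1/2) / (1/4) = 7.000


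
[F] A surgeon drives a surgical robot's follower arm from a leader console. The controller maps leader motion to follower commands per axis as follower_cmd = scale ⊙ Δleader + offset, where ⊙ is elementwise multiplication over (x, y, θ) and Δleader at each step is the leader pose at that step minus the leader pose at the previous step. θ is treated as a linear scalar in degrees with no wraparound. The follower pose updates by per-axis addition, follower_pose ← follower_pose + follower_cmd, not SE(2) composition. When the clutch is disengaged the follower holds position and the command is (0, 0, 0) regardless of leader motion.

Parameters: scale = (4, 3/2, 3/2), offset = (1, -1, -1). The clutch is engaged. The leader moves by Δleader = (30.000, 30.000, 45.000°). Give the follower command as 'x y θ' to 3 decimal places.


axis x: 4·30.000 + 1 = 121.000
axis y: 3/2·30.000 + -1 = 44.000
axis θ: 3/2·45.000 + -1 = 66.500

121.000 44.000 66.500


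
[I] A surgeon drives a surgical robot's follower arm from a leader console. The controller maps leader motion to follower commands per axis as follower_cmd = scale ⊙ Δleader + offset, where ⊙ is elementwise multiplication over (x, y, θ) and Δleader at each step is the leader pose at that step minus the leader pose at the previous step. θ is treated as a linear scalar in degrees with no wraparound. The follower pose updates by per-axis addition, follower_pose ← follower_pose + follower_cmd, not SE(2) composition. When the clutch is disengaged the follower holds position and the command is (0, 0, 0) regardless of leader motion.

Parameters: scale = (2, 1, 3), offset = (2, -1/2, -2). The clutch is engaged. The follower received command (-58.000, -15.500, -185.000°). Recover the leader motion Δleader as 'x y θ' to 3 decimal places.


axis x: (-58.000 − 2) / (2) = -30.000
axis y: (-15.500 − -1/2) / (1) = -15.000
axis θ: (-185.000 − -2) / (3) = -61.000

-30.000 -15.000 -61.000


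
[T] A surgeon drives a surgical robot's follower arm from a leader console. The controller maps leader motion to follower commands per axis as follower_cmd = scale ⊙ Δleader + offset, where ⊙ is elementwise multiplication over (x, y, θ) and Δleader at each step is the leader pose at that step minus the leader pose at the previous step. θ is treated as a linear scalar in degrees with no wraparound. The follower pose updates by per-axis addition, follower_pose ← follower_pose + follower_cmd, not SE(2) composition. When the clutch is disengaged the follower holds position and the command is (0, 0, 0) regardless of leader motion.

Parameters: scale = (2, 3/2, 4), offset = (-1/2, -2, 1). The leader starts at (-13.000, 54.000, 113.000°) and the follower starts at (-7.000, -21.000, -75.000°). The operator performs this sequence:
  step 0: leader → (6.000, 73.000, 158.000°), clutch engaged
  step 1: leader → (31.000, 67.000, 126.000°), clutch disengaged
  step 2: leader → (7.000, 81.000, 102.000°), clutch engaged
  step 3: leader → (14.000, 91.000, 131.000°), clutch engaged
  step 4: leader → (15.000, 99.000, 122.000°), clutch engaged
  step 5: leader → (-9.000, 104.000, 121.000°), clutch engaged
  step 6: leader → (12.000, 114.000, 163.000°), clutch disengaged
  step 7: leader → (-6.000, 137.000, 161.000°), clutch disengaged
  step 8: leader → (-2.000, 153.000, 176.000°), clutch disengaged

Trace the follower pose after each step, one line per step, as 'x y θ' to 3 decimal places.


step 0: Δleader=(19.000, 19.000, 45.000°), engaged; cmd=(37.500, 26.500, 181.000°) → follower=(30.500, 5.500, 106.000°)
step 1: Δleader=(25.000, -6.000, -32.000°), disengaged; cmd=(0,0,0) → follower holds at (30.500, 5.500, 106.000°)
step 2: Δleader=(-24.000, 14.000, -24.000°), engaged; cmd=(-48.500, 19.000, -95.000°) → follower=(-18.000, 24.500, 11.000°)
step 3: Δleader=(7.000, 10.000, 29.000°), engaged; cmd=(13.500, 13.000, 117.000°) → follower=(-4.500, 37.500, 128.000°)
step 4: Δleader=(1.000, 8.000, -9.000°), engaged; cmd=(1.500, 10.000, -35.000°) → follower=(-3.000, 47.500, 93.000°)
step 5: Δleader=(-24.000, 5.000, -1.000°), engaged; cmd=(-48.500, 5.500, -3.000°) → follower=(-51.500, 53.000, 90.000°)
step 6: Δleader=(21.000, 10.000, 42.000°), disengaged; cmd=(0,0,0) → follower holds at (-51.500, 53.000, 90.000°)
step 7: Δleader=(-18.000, 23.000, -2.000°), disengaged; cmd=(0,0,0) → follower holds at (-51.500, 53.000, 90.000°)
step 8: Δleader=(4.000, 16.000, 15.000°), disengaged; cmd=(0,0,0) → follower holds at (-51.500, 53.000, 90.000°)

30.500 5.500 106.000
30.500 5.500 106.000
-18.000 24.500 11.000
-4.500 37.500 128.000
-3.000 47.500 93.000
-51.500 53.000 90.000
-51.500 53.000 90.000
-51.500 53.000 90.000
-51.500 53.000 90.000


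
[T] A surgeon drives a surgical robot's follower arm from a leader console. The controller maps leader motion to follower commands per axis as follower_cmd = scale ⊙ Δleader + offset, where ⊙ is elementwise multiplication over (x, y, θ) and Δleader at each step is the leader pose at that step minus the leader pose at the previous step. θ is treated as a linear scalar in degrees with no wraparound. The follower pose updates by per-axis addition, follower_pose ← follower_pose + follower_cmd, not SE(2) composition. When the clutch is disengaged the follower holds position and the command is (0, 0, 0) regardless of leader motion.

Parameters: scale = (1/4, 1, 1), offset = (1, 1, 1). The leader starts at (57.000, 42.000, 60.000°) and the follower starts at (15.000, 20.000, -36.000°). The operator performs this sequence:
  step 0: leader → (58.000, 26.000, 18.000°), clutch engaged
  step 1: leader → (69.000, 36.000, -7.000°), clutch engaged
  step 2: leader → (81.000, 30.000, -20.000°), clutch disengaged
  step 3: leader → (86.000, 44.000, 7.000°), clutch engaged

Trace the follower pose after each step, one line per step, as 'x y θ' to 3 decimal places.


step 0: Δleader=(1.000, -16.000, -42.000°), engaged; cmd=(1.250, -15.000, -41.000°) → follower=(16.250, 5.000, -77.000°)
step 1: Δleader=(11.000, 10.000, -25.000°), engaged; cmd=(3.750, 11.000, -24.000°) → follower=(20.000, 16.000, -101.000°)
step 2: Δleader=(12.000, -6.000, -13.000°), disengaged; cmd=(0,0,0) → follower holds at (20.000, 16.000, -101.000°)
step 3: Δleader=(5.000, 14.000, 27.000°), engaged; cmd=(2.250, 15.000, 28.000°) → follower=(22.250, 31.000, -73.000°)

16.250 5.000 -77.000
20.000 16.000 -101.000
20.000 16.000 -101.000
22.250 31.000 -73.000


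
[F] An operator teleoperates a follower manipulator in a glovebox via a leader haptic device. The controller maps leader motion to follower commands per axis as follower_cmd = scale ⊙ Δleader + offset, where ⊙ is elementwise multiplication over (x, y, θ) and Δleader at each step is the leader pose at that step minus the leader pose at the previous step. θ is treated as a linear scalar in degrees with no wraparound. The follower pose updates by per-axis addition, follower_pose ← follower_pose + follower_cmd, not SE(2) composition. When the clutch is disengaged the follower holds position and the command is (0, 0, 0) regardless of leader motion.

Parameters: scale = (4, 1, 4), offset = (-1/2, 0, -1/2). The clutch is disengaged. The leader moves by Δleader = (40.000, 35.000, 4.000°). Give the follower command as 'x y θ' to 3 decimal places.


clutch disengaged → follower holds; cmd = (0, 0, 0)

0.000 0.000 0.000


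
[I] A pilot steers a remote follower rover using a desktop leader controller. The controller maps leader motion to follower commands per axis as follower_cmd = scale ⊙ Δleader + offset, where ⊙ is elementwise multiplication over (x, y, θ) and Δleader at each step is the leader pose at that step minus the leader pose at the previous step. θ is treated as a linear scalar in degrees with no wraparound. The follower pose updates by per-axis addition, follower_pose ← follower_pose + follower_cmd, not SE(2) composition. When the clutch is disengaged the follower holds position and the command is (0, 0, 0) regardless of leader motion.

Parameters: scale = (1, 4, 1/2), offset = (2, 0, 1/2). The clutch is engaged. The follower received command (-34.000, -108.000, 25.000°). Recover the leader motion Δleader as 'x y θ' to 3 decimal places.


-36.000 -27.000 49.000

axis x: (-34.000 − 2) / (1) = -36.000
axis y: (-108.000 − 0) / (4) = -27.000
axis θ: (25.000 − 1/2) / (1/2) = 49.000


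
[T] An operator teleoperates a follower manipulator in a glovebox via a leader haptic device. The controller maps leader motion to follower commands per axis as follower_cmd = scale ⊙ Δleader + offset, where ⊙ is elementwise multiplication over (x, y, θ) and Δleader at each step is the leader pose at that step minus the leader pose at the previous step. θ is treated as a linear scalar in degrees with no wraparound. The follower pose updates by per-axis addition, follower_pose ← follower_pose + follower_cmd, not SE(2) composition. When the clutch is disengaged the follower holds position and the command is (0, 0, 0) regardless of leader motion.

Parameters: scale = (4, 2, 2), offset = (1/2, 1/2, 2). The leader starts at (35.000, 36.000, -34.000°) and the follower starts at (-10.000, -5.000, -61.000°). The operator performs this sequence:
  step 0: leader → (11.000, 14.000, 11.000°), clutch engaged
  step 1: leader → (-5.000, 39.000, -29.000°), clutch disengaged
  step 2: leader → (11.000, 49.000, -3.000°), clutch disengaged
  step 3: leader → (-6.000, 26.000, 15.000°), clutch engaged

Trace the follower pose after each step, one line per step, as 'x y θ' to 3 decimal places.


-105.500 -48.500 31.000
-105.500 -48.500 31.000
-105.500 -48.500 31.000
-173.000 -94.000 69.000

step 0: Δleader=(-24.000, -22.000, 45.000°), engaged; cmd=(-95.500, -43.500, 92.000°) → follower=(-105.500, -48.500, 31.000°)
step 1: Δleader=(-16.000, 25.000, -40.000°), disengaged; cmd=(0,0,0) → follower holds at (-105.500, -48.500, 31.000°)
step 2: Δleader=(16.000, 10.000, 26.000°), disengaged; cmd=(0,0,0) → follower holds at (-105.500, -48.500, 31.000°)
step 3: Δleader=(-17.000, -23.000, 18.000°), engaged; cmd=(-67.500, -45.500, 38.000°) → follower=(-173.000, -94.000, 69.000°)


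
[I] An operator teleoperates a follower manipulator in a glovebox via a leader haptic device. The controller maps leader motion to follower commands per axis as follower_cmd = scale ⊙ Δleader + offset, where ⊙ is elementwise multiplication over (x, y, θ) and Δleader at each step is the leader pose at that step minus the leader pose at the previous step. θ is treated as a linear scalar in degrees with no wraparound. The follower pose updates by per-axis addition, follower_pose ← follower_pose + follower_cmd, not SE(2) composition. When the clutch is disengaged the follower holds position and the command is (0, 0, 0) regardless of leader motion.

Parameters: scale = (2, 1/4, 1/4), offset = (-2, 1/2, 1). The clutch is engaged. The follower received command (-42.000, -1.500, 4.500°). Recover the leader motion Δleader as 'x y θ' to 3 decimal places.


axis x: (-42.000 − -2) / (2) = -20.000
axis y: (-1.500 − 1/2) / (1/4) = -8.000
axis θ: (4.500 − 1) / (1/4) = 14.000

-20.000 -8.000 14.000


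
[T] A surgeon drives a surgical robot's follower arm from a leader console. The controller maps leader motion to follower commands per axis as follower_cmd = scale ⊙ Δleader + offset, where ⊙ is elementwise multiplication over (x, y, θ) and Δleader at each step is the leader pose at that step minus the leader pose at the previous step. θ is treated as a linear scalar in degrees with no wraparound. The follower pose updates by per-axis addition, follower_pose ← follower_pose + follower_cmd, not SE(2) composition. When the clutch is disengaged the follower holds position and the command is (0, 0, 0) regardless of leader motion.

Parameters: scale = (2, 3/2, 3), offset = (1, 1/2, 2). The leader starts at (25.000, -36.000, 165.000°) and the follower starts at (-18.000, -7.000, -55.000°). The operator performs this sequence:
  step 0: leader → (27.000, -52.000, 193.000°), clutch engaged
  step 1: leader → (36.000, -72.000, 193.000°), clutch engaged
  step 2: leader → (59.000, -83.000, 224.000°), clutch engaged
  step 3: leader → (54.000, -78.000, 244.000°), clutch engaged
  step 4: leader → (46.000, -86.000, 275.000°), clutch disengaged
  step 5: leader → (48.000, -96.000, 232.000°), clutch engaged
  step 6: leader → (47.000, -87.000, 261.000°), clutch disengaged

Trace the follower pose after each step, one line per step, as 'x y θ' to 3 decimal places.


step 0: Δleader=(2.000, -16.000, 28.000°), engaged; cmd=(5.000, -23.500, 86.000°) → follower=(-13.000, -30.500, 31.000°)
step 1: Δleader=(9.000, -20.000, 0.000°), engaged; cmd=(19.000, -29.500, 2.000°) → follower=(6.000, -60.000, 33.000°)
step 2: Δleader=(23.000, -11.000, 31.000°), engaged; cmd=(47.000, -16.000, 95.000°) → follower=(53.000, -76.000, 128.000°)
step 3: Δleader=(-5.000, 5.000, 20.000°), engaged; cmd=(-9.000, 8.000, 62.000°) → follower=(44.000, -68.000, 190.000°)
step 4: Δleader=(-8.000, -8.000, 31.000°), disengaged; cmd=(0,0,0) → follower holds at (44.000, -68.000, 190.000°)
step 5: Δleader=(2.000, -10.000, -43.000°), engaged; cmd=(5.000, -14.500, -127.000°) → follower=(49.000, -82.500, 63.000°)
step 6: Δleader=(-1.000, 9.000, 29.000°), disengaged; cmd=(0,0,0) → follower holds at (49.000, -82.500, 63.000°)

-13.000 -30.500 31.000
6.000 -60.000 33.000
53.000 -76.000 128.000
44.000 -68.000 190.000
44.000 -68.000 190.000
49.000 -82.500 63.000
49.000 -82.500 63.000
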